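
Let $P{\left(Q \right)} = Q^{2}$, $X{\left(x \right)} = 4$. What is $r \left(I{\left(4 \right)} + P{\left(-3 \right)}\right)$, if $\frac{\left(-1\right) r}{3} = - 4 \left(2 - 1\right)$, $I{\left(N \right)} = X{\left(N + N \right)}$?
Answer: $156$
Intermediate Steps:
$I{\left(N \right)} = 4$
$r = 12$ ($r = - 3 \left(- 4 \left(2 - 1\right)\right) = - 3 \left(\left(-4\right) 1\right) = \left(-3\right) \left(-4\right) = 12$)
$r \left(I{\left(4 \right)} + P{\left(-3 \right)}\right) = 12 \left(4 + \left(-3\right)^{2}\right) = 12 \left(4 + 9\right) = 12 \cdot 13 = 156$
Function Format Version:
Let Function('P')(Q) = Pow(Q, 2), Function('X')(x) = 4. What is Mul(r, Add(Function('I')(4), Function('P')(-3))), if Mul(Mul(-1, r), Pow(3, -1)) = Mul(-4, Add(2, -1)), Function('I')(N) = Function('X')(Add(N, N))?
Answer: 156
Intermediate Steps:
Function('I')(N) = 4
r = 12 (r = Mul(-3, Mul(-4, Add(2, -1))) = Mul(-3, Mul(-4, 1)) = Mul(-3, -4) = 12)
Mul(r, Add(Function('I')(4), Function('P')(-3))) = Mul(12, Add(4, Pow(-3, 2))) = Mul(12, Add(4, 9)) = Mul(12, 13) = 156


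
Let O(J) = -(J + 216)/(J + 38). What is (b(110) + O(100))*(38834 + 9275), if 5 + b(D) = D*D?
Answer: 40142005273/69 ≈ 5.8177e+8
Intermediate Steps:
b(D) = -5 + D² (b(D) = -5 + D*D = -5 + D²)
O(J) = -(216 + J)/(38 + J)
(b(110) + O(100))*(38834 + 9275) = ((-5 + 110²) + (-216 - 1*100)/(38 + 100))*(38834 + 9275) = ((-5 + 12100) + (-216 - 100)/138)*48109 = (12095 + (1/138)*(-316))*48109 = (12095 - 158/69)*48109 = (834397/69)*48109 = 40142005273/69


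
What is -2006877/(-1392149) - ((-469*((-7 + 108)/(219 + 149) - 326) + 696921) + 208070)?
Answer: -541899261273603/512310832 ≈ -1.0578e+6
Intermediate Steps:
-2006877/(-1392149) - ((-469*((-7 + 108)/(219 + 149) - 326) + 696921) + 208070) = -2006877*(-1/1392149) - ((-469*(101/368 - 326) + 696921) + 208070) = 2006877/1392149 - ((-469*(101*(1/368) - 326) + 696921) + 208070) = 2006877/1392149 - ((-469*(101/368 - 326) + 696921) + 208070) = 2006877/1392149 - ((-469*(-119867/368) + 696921) + 208070) = 2006877/1392149 - ((56217623/368 + 696921) + 208070) = 2006877/1392149 - (312684551/368 + 208070) = 2006877/1392149 - 1*389254311/368 = 2006877/1392149 - 389254311/368 = -541899261273603/512310832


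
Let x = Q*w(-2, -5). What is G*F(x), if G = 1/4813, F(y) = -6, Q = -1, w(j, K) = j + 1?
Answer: -6/4813 ≈ -0.0012466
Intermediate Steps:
w(j, K) = 1 + j
x = 1 (x = -(1 - 2) = -1*(-1) = 1)
G = 1/4813 ≈ 0.00020777
G*F(x) = (1/4813)*(-6) = -6/4813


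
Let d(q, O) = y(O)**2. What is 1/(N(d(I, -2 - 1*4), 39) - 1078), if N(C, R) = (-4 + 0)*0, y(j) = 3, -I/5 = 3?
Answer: -1/1078 ≈ -0.00092764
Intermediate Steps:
I = -15 (I = -5*3 = -15)
d(q, O) = 9 (d(q, O) = 3**2 = 9)
N(C, R) = 0 (N(C, R) = -4*0 = 0)
1/(N(d(I, -2 - 1*4), 39) - 1078) = 1/(0 - 1078) = 1/(-1078) = -1/1078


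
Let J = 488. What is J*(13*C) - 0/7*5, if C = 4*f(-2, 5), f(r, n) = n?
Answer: 126880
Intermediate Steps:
C = 20 (C = 4*5 = 20)
J*(13*C) - 0/7*5 = 488*(13*20) - 0/7*5 = 488*260 - 0/7*5 = 126880 - 6*0*5 = 126880 + 0*5 = 126880 + 0 = 126880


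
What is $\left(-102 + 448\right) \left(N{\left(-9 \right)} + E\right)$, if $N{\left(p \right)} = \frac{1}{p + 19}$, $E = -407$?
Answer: $- \frac{703937}{5} \approx -1.4079 \cdot 10^{5}$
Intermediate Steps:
$N{\left(p \right)} = \frac{1}{19 + p}$
$\left(-102 + 448\right) \left(N{\left(-9 \right)} + E\right) = \left(-102 + 448\right) \left(\frac{1}{19 - 9} - 407\right) = 346 \left(\frac{1}{10} - 407\right) = 346 \left(- \frac{4069}{10}\right) = - \frac{703937}{5}$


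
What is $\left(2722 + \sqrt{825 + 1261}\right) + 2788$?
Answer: $5510 + \sqrt{2086} \approx 5555.7$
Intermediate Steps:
$\left(2722 + \sqrt{825 + 1261}\right) + 2788 = \left(2722 + \sqrt{2086}\right) + 2788 = 5510 + \sqrt{2086}$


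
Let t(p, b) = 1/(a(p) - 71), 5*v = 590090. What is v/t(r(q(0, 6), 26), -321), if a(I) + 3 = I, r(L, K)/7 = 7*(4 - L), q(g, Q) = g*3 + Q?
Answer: -20299096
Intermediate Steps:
q(g, Q) = Q + 3*g (q(g, Q) = 3*g + Q = Q + 3*g)
v = 118018 (v = (⅕)*590090 = 118018)
r(L, K) = 196 - 49*L (r(L, K) = 7*(7*(4 - L)) = 7*(28 - 7*L) = 196 - 49*L)
a(I) = -3 + I
t(p, b) = 1/(-74 + p) (t(p, b) = 1/((-3 + p) - 71) = 1/(-74 + p))
v/t(r(q(0, 6), 26), -321) = 118018/(1/(-74 + (196 - 49*(6 + 3*0)))) = 118018/(1/(-74 + (196 - 49*(6 + 0)))) = 118018/(1/(-74 + (196 - 49*6))) = 118018/(1/(-74 + (196 - 294))) = 118018/(1/(-74 - 98)) = 118018/(1/(-172)) = 118018/(-1/172) = 118018*(-172) = -20299096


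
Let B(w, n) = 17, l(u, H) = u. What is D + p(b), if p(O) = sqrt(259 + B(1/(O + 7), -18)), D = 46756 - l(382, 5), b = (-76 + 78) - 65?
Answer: 46374 + 2*sqrt(69) ≈ 46391.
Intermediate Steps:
b = -63 (b = 2 - 65 = -63)
D = 46374 (D = 46756 - 1*382 = 46756 - 382 = 46374)
p(O) = 2*sqrt(69) (p(O) = sqrt(259 + 17) = sqrt(276) = 2*sqrt(69))
D + p(b) = 46374 + 2*sqrt(69)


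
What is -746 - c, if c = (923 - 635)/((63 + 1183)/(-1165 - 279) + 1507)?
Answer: -270477154/362477 ≈ -746.19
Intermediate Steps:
c = 69312/362477 (c = 288/(1246/(-1444) + 1507) = 288/(1246*(-1/1444) + 1507) = 288/(-623/722 + 1507) = 288/(1087431/722) = 288*(722/1087431) = 69312/362477 ≈ 0.19122)
-746 - c = -746 - 1*69312/362477 = -746 - 69312/362477 = -270477154/362477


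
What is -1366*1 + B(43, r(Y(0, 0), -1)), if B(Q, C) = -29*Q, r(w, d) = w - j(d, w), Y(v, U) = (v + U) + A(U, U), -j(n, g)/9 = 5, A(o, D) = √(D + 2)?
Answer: -2613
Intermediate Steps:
A(o, D) = √(2 + D)
j(n, g) = -45 (j(n, g) = -9*5 = -45)
Y(v, U) = U + v + √(2 + U) (Y(v, U) = (v + U) + √(2 + U) = (U + v) + √(2 + U) = U + v + √(2 + U))
r(w, d) = 45 + w (r(w, d) = w - 1*(-45) = w + 45 = 45 + w)
-1366*1 + B(43, r(Y(0, 0), -1)) = -1366*1 - 29*43 = -1366 - 1247 = -2613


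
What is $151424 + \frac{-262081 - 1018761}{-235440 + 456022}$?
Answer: $\frac{16700063963}{110291} \approx 1.5142 \cdot 10^{5}$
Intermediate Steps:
$151424 + \frac{-262081 - 1018761}{-235440 + 456022} = 151424 - \frac{1280842}{220582} = 151424 - \frac{640421}{110291} = \frac{16700063963}{110291}$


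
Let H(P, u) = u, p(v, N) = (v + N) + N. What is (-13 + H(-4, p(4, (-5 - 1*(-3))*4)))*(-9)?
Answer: 225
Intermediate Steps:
p(v, N) = v + 2*N (p(v, N) = (N + v) + N = v + 2*N)
(-13 + H(-4, p(4, (-5 - 1*(-3))*4)))*(-9) = (-13 + (4 + 2*((-5 - 1*(-3))*4)))*(-9) = (-13 + (4 + 2*((-5 + 3)*4)))*(-9) = (-13 + (4 + 2*(-2*4)))*(-9) = (-13 + (4 + 2*(-8)))*(-9) = (-13 + (4 - 16))*(-9) = (-13 - 12)*(-9) = -25*(-9) = 225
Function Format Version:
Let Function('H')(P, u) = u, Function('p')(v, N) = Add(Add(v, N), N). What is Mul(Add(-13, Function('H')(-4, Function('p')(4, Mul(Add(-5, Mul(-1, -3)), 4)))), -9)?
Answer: 225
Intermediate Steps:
Function('p')(v, N) = Add(v, Mul(2, N)) (Function('p')(v, N) = Add(Add(N, v), N) = Add(v, Mul(2, N)))
Mul(Add(-13, Function('H')(-4, Function('p')(4, Mul(Add(-5, Mul(-1, -3)), 4)))), -9) = Mul(Add(-13, Add(4, Mul(2, Mul(Add(-5, Mul(-1, -3)), 4)))), -9) = Mul(Add(-13, Add(4, Mul(2, Mul(Add(-5, 3), 4)))), -9) = Mul(Add(-13, Add(4, Mul(2, Mul(-2, 4)))), -9) = Mul(Add(-13, Add(4, Mul(2, -8))), -9) = Mul(Add(-13, Add(4, -16)), -9) = Mul(Add(-13, -12), -9) = Mul(-25, -9) = 225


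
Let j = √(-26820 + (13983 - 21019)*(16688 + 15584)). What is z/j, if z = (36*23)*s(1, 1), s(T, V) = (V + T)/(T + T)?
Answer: -414*I*√56773153/56773153 ≈ -0.054945*I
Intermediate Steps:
s(T, V) = (T + V)/(2*T) (s(T, V) = (T + V)/((2*T)) = (T + V)*(1/(2*T)) = (T + V)/(2*T))
j = 2*I*√56773153 (j = √(-26820 - 7036*32272) = √(-26820 - 227065792) = √(-227092612) = 2*I*√56773153 ≈ 15070.0*I)
z = 828 (z = (36*23)*((½)*(1 + 1)/1) = 828*((½)*1*2) = 828*1 = 828)
z/j = 828/((2*I*√56773153)) = 828*(-I*√56773153/113546306) = -414*I*√56773153/56773153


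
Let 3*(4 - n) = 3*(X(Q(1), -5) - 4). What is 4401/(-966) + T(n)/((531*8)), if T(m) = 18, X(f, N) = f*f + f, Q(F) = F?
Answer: -172945/37996 ≈ -4.5517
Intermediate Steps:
X(f, N) = f + f² (X(f, N) = f² + f = f + f²)
n = 6 (n = 4 - (1*(1 + 1) - 4) = 4 - (1*2 - 4) = 4 - (2 - 4) = 4 - (-2) = 4 - ⅓*(-6) = 4 + 2 = 6)
4401/(-966) + T(n)/((531*8)) = 4401/(-966) + 18/((531*8)) = 4401*(-1/966) + 18/4248 = -1467/322 + 18*(1/4248) = -1467/322 + 1/236 = -172945/37996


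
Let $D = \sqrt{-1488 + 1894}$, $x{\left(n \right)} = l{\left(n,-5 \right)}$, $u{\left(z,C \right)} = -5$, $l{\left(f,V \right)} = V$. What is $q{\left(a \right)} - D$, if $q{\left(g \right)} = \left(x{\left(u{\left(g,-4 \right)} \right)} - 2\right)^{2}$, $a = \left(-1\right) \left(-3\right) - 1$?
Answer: $49 - \sqrt{406} \approx 28.851$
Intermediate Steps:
$x{\left(n \right)} = -5$
$D = \sqrt{406} \approx 20.149$
$a = 2$ ($a = 3 - 1 = 2$)
$q{\left(g \right)} = 49$ ($q{\left(g \right)} = \left(-5 - 2\right)^{2} = \left(-7\right)^{2} = 49$)
$q{\left(a \right)} - D = 49 - \sqrt{406}$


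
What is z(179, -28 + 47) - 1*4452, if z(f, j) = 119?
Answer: -4333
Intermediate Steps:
z(179, -28 + 47) - 1*4452 = 119 - 1*4452 = 119 - 4452 = -4333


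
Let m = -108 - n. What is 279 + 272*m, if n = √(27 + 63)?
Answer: -29097 - 816*√10 ≈ -31677.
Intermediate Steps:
n = 3*√10 (n = √90 = 3*√10 ≈ 9.4868)
m = -108 - 3*√10 ≈ -117.49
279 + 272*m = 279 + 272*(-108 - 3*√10) = 279 + (-29376 - 816*√10) = -29097 - 816*√10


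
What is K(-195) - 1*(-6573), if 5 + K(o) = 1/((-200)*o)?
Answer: 256152001/39000 ≈ 6568.0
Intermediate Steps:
K(o) = -5 - 1/(200*o) (K(o) = -5 + 1/((-200)*o) = -5 - 1/(200*o))
K(-195) - 1*(-6573) = (-5 - 1/200/(-195)) - 1*(-6573) = (-5 - 1/200*(-1/195)) + 6573 = (-5 + 1/39000) + 6573 = -194999/39000 + 6573 = 256152001/39000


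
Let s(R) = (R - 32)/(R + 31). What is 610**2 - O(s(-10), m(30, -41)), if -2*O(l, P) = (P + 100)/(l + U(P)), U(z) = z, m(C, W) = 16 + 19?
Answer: 8186245/22 ≈ 3.7210e+5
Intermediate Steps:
m(C, W) = 35
s(R) = (-32 + R)/(31 + R)
O(l, P) = -(100 + P)/(2*(P + l)) (O(l, P) = -(P + 100)/(2*(l + P)) = -(100 + P)/(2*(P + l)))
610**2 - O(s(-10), m(30, -41)) = 610**2 - (-50 - 1/2*35)/(35 + (-32 - 10)/(31 - 10)) = 372100 - (-50 - 35/2)/(35 - 42/21) = 372100 - (-135)/((35 + (1/21)*(-42))*2) = 372100 - (-135)/((35 - 2)*2) = 372100 - (-135)/(33*2) = 372100 - 1*(-45/22) = 372100 + 45/22 = 8186245/22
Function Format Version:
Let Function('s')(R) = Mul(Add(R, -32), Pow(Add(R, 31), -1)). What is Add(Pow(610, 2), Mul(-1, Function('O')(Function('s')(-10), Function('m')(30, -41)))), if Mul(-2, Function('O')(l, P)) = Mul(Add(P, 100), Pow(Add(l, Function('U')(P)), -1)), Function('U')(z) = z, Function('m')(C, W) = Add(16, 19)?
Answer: Rational(8186245, 22) ≈ 3.7210e+5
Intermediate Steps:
Function('m')(C, W) = 35
Function('s')(R) = Mul(Pow(Add(31, R), -1), Add(-32, R)) (Function('s')(R) = Mul(Add(-32, R), Pow(Add(31, R), -1)) = Mul(Pow(Add(31, R), -1), Add(-32, R)))
Function('O')(l, P) = Mul(Rational(-1, 2), Pow(Add(P, l), -1), Add(100, P)) (Function('O')(l, P) = Mul(Rational(-1, 2), Mul(Add(P, 100), Pow(Add(l, P), -1))) = Mul(Rational(-1, 2), Mul(Add(100, P), Pow(Add(P, l), -1))) = Mul(Rational(-1, 2), Mul(Pow(Add(P, l), -1), Add(100, P))) = Mul(Rational(-1, 2), Pow(Add(P, l), -1), Add(100, P)))
Add(Pow(610, 2), Mul(-1, Function('O')(Function('s')(-10), Function('m')(30, -41)))) = Add(Pow(610, 2), Mul(-1, Mul(Pow(Add(35, Mul(Pow(Add(31, -10), -1), Add(-32, -10))), -1), Add(-50, Mul(Rational(-1, 2), 35))))) = Add(372100, Mul(-1, Mul(Pow(Add(35, Mul(Pow(21, -1), -42)), -1), Add(-50, Rational(-35, 2))))) = Add(372100, Mul(-1, Mul(Pow(Add(35, Mul(Rational(1, 21), -42)), -1), Rational(-135, 2)))) = Add(372100, Mul(-1, Mul(Pow(Add(35, -2), -1), Rational(-135, 2)))) = Add(372100, Mul(-1, Mul(Pow(33, -1), Rational(-135, 2)))) = Add(372100, Mul(-1, Mul(Rational(1, 33), Rational(-135, 2)))) = Add(372100, Mul(-1, Rational(-45, 22))) = Add(372100, Rational(45, 22)) = Rational(8186245, 22)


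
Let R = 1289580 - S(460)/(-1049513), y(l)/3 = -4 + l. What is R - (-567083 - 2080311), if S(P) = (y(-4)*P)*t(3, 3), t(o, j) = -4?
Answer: 179648062514/45631 ≈ 3.9370e+6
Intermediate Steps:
y(l) = -12 + 3*l (y(l) = 3*(-4 + l) = -12 + 3*l)
S(P) = 96*P (S(P) = ((-12 + 3*(-4))*P)*(-4) = ((-12 - 12)*P)*(-4) = -24*P*(-4) = 96*P)
R = 58844826900/45631 (R = 1289580 - 96*460/(-1049513) = 1289580 - 44160*(-1)/1049513 = 1289580 - 1*(-1920/45631) = 1289580 + 1920/45631 = 58844826900/45631 ≈ 1.2896e+6)
R - (-567083 - 2080311) = 58844826900/45631 - (-567083 - 2080311) = 58844826900/45631 - 1*(-2647394) = 58844826900/45631 + 2647394 = 179648062514/45631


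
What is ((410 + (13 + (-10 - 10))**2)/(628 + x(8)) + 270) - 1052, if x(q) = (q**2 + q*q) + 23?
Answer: -608719/779 ≈ -781.41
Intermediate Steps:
x(q) = 23 + 2*q**2 (x(q) = (q**2 + q**2) + 23 = 2*q**2 + 23 = 23 + 2*q**2)
((410 + (13 + (-10 - 10))**2)/(628 + x(8)) + 270) - 1052 = ((410 + (13 + (-10 - 10))**2)/(628 + (23 + 2*8**2)) + 270) - 1052 = ((410 + (13 - 20)**2)/(628 + (23 + 2*64)) + 270) - 1052 = ((410 + (-7)**2)/(628 + (23 + 128)) + 270) - 1052 = ((410 + 49)/(628 + 151) + 270) - 1052 = (459/779 + 270) - 1052 = 210789/779 - 1052 = -608719/779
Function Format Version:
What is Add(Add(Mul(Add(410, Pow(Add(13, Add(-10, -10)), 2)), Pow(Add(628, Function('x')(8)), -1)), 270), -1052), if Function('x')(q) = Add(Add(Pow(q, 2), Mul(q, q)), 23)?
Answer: Rational(-608719, 779) ≈ -781.41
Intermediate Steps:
Function('x')(q) = Add(23, Mul(2, Pow(q, 2))) (Function('x')(q) = Add(Add(Pow(q, 2), Pow(q, 2)), 23) = Add(Mul(2, Pow(q, 2)), 23) = Add(23, Mul(2, Pow(q, 2))))
Add(Add(Mul(Add(410, Pow(Add(13, Add(-10, -10)), 2)), Pow(Add(628, Function('x')(8)), -1)), 270), -1052) = Add(Add(Mul(Add(410, Pow(Add(13, Add(-10, -10)), 2)), Pow(Add(628, Add(23, Mul(2, Pow(8, 2)))), -1)), 270), -1052) = Add(Add(Mul(Add(410, Pow(Add(13, -20), 2)), Pow(Add(628, Add(23, Mul(2, 64))), -1)), 270), -1052) = Add(Add(Mul(Add(410, Pow(-7, 2)), Pow(Add(628, Add(23, 128)), -1)), 270), -1052) = Add(Add(Mul(Add(410, 49), Pow(Add(628, 151), -1)), 270), -1052) = Add(Add(Mul(459, Pow(779, -1)), 270), -1052) = Add(Add(Mul(459, Rational(1, 779)), 270), -1052) = Add(Add(Rational(459, 779), 270), -1052) = Add(Rational(210789, 779), -1052) = Rational(-608719, 779)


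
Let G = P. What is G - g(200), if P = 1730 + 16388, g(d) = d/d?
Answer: 18117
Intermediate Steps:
g(d) = 1
P = 18118
G = 18118
G - g(200) = 18118 - 1*1 = 18118 - 1 = 18117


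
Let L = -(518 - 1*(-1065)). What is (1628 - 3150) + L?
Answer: -3105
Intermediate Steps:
L = -1583 (L = -(518 + 1065) = -1*1583 = -1583)
(1628 - 3150) + L = (1628 - 3150) - 1583 = -1522 - 1583 = -3105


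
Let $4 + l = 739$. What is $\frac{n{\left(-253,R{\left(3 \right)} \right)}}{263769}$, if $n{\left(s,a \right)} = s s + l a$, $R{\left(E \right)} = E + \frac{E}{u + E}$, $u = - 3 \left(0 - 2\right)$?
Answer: $\frac{22153}{87923} \approx 0.25196$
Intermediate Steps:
$l = 735$ ($l = -4 + 739 = 735$)
$u = 6$ ($u = \left(-3\right) \left(-2\right) = 6$)
$R{\left(E \right)} = E + \frac{E}{6 + E}$
$n{\left(s,a \right)} = s^{2} + 735 a$ ($n{\left(s,a \right)} = s s + 735 a = s^{2} + 735 a$)
$\frac{n{\left(-253,R{\left(3 \right)} \right)}}{263769} = \frac{\left(-253\right)^{2} + 735 \frac{3 \left(7 + 3\right)}{6 + 3}}{263769} = \left(64009 + 735 \cdot 3 \cdot \frac{1}{9} \cdot 10\right) \frac{1}{263769} = \left(64009 + 735 \cdot \frac{10}{3}\right) \frac{1}{263769} = \left(64009 + 2450\right) \frac{1}{263769} = 66459 \cdot \frac{1}{263769} = \frac{22153}{87923}$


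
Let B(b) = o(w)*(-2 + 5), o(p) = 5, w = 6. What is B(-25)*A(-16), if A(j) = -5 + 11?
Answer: 90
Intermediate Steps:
A(j) = 6
B(b) = 15 (B(b) = 5*(-2 + 5) = 5*3 = 15)
B(-25)*A(-16) = 15*6 = 90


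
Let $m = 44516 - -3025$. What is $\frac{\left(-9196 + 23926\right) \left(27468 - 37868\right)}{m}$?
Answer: $- \frac{3928000}{1219} \approx -3222.3$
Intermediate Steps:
$m = 47541$ ($m = 44516 + 3025 = 47541$)
$\frac{\left(-9196 + 23926\right) \left(27468 - 37868\right)}{m} = \frac{\left(-9196 + 23926\right) \left(27468 - 37868\right)}{47541} = 14730 \left(-10400\right) \frac{1}{47541} = \left(-153192000\right) \frac{1}{47541} = - \frac{3928000}{1219}$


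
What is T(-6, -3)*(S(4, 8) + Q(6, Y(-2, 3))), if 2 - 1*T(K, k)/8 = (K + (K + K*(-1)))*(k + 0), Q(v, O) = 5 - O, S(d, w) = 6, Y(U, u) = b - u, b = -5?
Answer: -2432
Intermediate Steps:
Y(U, u) = -5 - u
T(K, k) = 16 - 8*K*k (T(K, k) = 16 - 8*(K + (K + K*(-1)))*(k + 0) = 16 - 8*(K + (K - K))*k = 16 - 8*(K + 0)*k = 16 - 8*K*k)
T(-6, -3)*(S(4, 8) + Q(6, Y(-2, 3))) = (16 - 8*(-6)*(-3))*(6 + (5 - (-5 - 1*3))) = (16 - 144)*(6 + (5 - (-5 - 3))) = -128*(6 + (5 - 1*(-8))) = -128*(6 + (5 + 8)) = -128*(6 + 13) = -128*19 = -2432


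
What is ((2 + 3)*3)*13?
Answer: 195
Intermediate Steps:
((2 + 3)*3)*13 = (5*3)*13 = 15*13 = 195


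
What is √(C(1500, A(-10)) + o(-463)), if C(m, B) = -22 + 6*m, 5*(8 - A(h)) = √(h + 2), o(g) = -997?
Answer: √7981 ≈ 89.336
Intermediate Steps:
A(h) = 8 - √(2 + h)/5 (A(h) = 8 - √(h + 2)/5 = 8 - √(2 + h)/5)
√(C(1500, A(-10)) + o(-463)) = √((-22 + 6*1500) - 997) = √((-22 + 9000) - 997) = √(8978 - 997) = √7981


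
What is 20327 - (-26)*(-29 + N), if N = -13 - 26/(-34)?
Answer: 327333/17 ≈ 19255.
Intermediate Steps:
N = -208/17 (N = -13 - 26*(-1)/34 = -13 - 1*(-13/17) = -13 + 13/17 = -208/17 ≈ -12.235)
20327 - (-26)*(-29 + N) = 20327 - (-26)*(-29 - 208/17) = 20327 - (-26)*(-701)/17 = 20327 - 1*18226/17 = 20327 - 18226/17 = 327333/17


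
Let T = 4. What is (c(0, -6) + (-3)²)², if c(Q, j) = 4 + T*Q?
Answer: 169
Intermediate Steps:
c(Q, j) = 4 + 4*Q
(c(0, -6) + (-3)²)² = ((4 + 4*0) + (-3)²)² = ((4 + 0) + 9)² = (4 + 9)² = 13² = 169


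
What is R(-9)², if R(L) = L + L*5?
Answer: 2916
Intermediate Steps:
R(L) = 6*L (R(L) = L + 5*L = 6*L)
R(-9)² = (6*(-9))² = (-54)² = 2916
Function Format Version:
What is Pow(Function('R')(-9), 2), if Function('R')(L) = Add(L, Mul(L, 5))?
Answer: 2916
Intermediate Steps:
Function('R')(L) = Mul(6, L) (Function('R')(L) = Add(L, Mul(5, L)) = Mul(6, L))
Pow(Function('R')(-9), 2) = Pow(Mul(6, -9), 2) = Pow(-54, 2) = 2916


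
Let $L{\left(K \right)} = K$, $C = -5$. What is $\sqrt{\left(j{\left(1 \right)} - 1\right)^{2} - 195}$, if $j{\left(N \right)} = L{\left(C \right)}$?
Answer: $i \sqrt{159} \approx 12.61 i$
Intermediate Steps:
$j{\left(N \right)} = -5$
$\sqrt{\left(j{\left(1 \right)} - 1\right)^{2} - 195} = \sqrt{\left(-5 - 1\right)^{2} - 195} = \sqrt{\left(-6\right)^{2} - 195} = \sqrt{36 - 195} = \sqrt{-159} = i \sqrt{159}$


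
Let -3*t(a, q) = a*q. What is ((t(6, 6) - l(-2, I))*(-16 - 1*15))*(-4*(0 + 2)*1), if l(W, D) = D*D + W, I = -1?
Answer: -2728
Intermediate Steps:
l(W, D) = W + D**2 (l(W, D) = D**2 + W = W + D**2)
t(a, q) = -a*q/3
((t(6, 6) - l(-2, I))*(-16 - 1*15))*(-4*(0 + 2)*1) = ((-1/3*6*6 - (-2 + (-1)**2))*(-16 - 1*15))*(-4*(0 + 2)*1) = ((-12 - (-2 + 1))*(-16 - 15))*(-4*2*1) = ((-12 - 1*(-1))*(-31))*(-8*1) = ((-12 + 1)*(-31))*(-8) = -11*(-31)*(-8) = 341*(-8) = -2728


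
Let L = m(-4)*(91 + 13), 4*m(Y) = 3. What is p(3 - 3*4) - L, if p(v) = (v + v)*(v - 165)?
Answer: 3054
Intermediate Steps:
m(Y) = ¾ (m(Y) = (¼)*3 = ¾)
p(v) = 2*v*(-165 + v) (p(v) = (2*v)*(-165 + v) = 2*v*(-165 + v))
L = 78 (L = 3*(91 + 13)/4 = (¾)*104 = 78)
p(3 - 3*4) - L = 2*(3 - 3*4)*(-165 + (3 - 3*4)) - 1*78 = 2*(3 - 12)*(-165 + (3 - 12)) - 78 = 2*(-9)*(-165 - 9) - 78 = 2*(-9)*(-174) - 78 = 3132 - 78 = 3054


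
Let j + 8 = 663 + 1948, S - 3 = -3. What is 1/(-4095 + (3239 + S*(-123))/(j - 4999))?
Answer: -2396/9814859 ≈ -0.00024412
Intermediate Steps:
S = 0 (S = 3 - 3 = 0)
j = 2603 (j = -8 + (663 + 1948) = -8 + 2611 = 2603)
1/(-4095 + (3239 + S*(-123))/(j - 4999)) = 1/(-4095 + (3239 + 0*(-123))/(2603 - 4999)) = 1/(-4095 + (3239 + 0)/(-2396)) = 1/(-4095 + 3239*(-1/2396)) = 1/(-4095 - 3239/2396) = 1/(-9814859/2396) = -2396/9814859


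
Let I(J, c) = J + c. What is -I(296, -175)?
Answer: -121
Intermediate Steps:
-I(296, -175) = -(296 - 175) = -1*121 = -121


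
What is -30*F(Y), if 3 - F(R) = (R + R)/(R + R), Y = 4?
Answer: -60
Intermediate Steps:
F(R) = 2 (F(R) = 3 - (R + R)/(R + R) = 3 - 2*R/(2*R) = 3 - 2*R*1/(2*R) = 3 - 1*1 = 3 - 1 = 2)
-30*F(Y) = -30*2 = -60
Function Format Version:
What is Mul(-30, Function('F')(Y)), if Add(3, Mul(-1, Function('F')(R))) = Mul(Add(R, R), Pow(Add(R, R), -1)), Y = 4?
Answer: -60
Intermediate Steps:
Function('F')(R) = 2 (Function('F')(R) = Add(3, Mul(-1, Mul(Add(R, R), Pow(Add(R, R), -1)))) = Add(3, Mul(-1, Mul(Mul(2, R), Pow(Mul(2, R), -1)))) = Add(3, Mul(-1, Mul(Mul(2, R), Mul(Rational(1, 2), Pow(R, -1))))) = Add(3, Mul(-1, 1)) = Add(3, -1) = 2)
Mul(-30, Function('F')(Y)) = Mul(-30, 2) = -60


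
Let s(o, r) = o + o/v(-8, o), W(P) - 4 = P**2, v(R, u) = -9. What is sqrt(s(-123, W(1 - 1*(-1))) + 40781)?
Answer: sqrt(366045)/3 ≈ 201.67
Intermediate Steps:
W(P) = 4 + P**2
s(o, r) = 8*o/9 (s(o, r) = o + o/(-9) = o + o*(-1/9) = o - o/9 = 8*o/9)
sqrt(s(-123, W(1 - 1*(-1))) + 40781) = sqrt((8/9)*(-123) + 40781) = sqrt(-328/3 + 40781) = sqrt(122015/3) = sqrt(366045)/3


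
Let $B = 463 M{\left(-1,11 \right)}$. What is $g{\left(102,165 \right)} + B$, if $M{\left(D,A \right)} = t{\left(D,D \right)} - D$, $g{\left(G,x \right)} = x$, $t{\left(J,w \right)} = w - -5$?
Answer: $2480$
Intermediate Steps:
$t{\left(J,w \right)} = 5 + w$ ($t{\left(J,w \right)} = w + 5 = 5 + w$)
$M{\left(D,A \right)} = 5$ ($M{\left(D,A \right)} = \left(5 + D\right) - D = 5$)
$B = 2315$ ($B = 463 \cdot 5 = 2315$)
$g{\left(102,165 \right)} + B = 165 + 2315 = 2480$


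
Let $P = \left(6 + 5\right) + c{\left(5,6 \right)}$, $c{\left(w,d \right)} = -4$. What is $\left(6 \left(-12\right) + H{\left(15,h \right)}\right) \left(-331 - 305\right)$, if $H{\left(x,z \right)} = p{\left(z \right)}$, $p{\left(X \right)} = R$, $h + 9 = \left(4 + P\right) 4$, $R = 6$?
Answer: $41976$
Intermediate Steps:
$P = 7$ ($P = \left(6 + 5\right) - 4 = 11 - 4 = 7$)
$h = 35$ ($h = -9 + \left(4 + 7\right) 4 = -9 + 11 \cdot 4 = -9 + 44 = 35$)
$p{\left(X \right)} = 6$
$H{\left(x,z \right)} = 6$
$\left(6 \left(-12\right) + H{\left(15,h \right)}\right) \left(-331 - 305\right) = \left(6 \left(-12\right) + 6\right) \left(-331 - 305\right) = \left(-72 + 6\right) \left(-636\right) = \left(-66\right) \left(-636\right) = 41976$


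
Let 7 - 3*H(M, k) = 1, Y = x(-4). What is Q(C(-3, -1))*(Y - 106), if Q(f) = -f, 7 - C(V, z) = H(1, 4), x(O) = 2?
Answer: 520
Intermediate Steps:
Y = 2
H(M, k) = 2 (H(M, k) = 7/3 - 1/3*1 = 7/3 - 1/3 = 2)
C(V, z) = 5 (C(V, z) = 7 - 1*2 = 7 - 2 = 5)
Q(C(-3, -1))*(Y - 106) = (-1*5)*(2 - 106) = -5*(-104) = 520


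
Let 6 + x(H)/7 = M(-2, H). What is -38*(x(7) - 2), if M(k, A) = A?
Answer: -190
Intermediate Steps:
x(H) = -42 + 7*H
-38*(x(7) - 2) = -38*((-42 + 7*7) - 2) = -38*((-42 + 49) - 2) = -38*(7 - 2) = -38*5 = -190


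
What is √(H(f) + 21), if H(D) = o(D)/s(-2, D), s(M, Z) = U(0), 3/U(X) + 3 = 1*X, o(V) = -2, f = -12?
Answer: √23 ≈ 4.7958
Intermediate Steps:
U(X) = 3/(-3 + X) (U(X) = 3/(-3 + 1*X) = 3/(-3 + X))
s(M, Z) = -1 (s(M, Z) = 3/(-3 + 0) = 3/(-3) = 3*(-⅓) = -1)
H(D) = 2 (H(D) = -2/(-1) = -2*(-1) = 2)
√(H(f) + 21) = √(2 + 21) = √23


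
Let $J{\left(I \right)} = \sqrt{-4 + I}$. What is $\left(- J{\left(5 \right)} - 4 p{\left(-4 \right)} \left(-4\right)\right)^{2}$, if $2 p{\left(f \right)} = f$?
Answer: $1024$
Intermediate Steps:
$p{\left(f \right)} = \frac{f}{2}$
$\left(- J{\left(5 \right)} - 4 p{\left(-4 \right)} \left(-4\right)\right)^{2} = \left(- \sqrt{-4 + 5} - 4 \cdot \frac{1}{2} \left(-4\right) \left(-4\right)\right)^{2} = \left(- \sqrt{1} \left(-4\right) \left(-2\right) \left(-4\right)\right)^{2} = \left(\left(-1\right) 1 \cdot 8 \left(-4\right)\right)^{2} = \left(\left(-1\right) \left(-32\right)\right)^{2} = 32^{2} = 1024$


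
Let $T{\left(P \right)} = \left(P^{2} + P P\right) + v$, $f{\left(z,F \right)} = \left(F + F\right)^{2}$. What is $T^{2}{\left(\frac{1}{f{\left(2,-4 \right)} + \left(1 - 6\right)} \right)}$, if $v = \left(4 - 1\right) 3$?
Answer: $\frac{981631561}{12117361} \approx 81.01$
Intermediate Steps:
$f{\left(z,F \right)} = 4 F^{2}$ ($f{\left(z,F \right)} = \left(2 F\right)^{2} = 4 F^{2}$)
$v = 9$ ($v = 3 \cdot 3 = 9$)
$T{\left(P \right)} = 9 + 2 P^{2}$ ($T{\left(P \right)} = \left(P^{2} + P P\right) + 9 = \left(P^{2} + P^{2}\right) + 9 = 2 P^{2} + 9 = 9 + 2 P^{2}$)
$T^{2}{\left(\frac{1}{f{\left(2,-4 \right)} + \left(1 - 6\right)} \right)} = \left(9 + 2 \left(\frac{1}{4 \left(-4\right)^{2} + \left(1 - 6\right)}\right)^{2}\right)^{2} = \left(9 + 2 \left(\frac{1}{4 \cdot 16 - 5}\right)^{2}\right)^{2} = \left(9 + 2 \left(\frac{1}{64 - 5}\right)^{2}\right)^{2} = \left(9 + 2 \left(\frac{1}{59}\right)^{2}\right)^{2} = \left(9 + \frac{2}{3481}\right)^{2} = \left(\frac{31331}{3481}\right)^{2} = \frac{981631561}{12117361}$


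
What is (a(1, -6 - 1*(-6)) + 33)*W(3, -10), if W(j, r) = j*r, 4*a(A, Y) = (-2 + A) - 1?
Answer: -975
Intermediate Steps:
a(A, Y) = -3/4 + A/4 (a(A, Y) = ((-2 + A) - 1)/4 = (-3 + A)/4 = -3/4 + A/4)
(a(1, -6 - 1*(-6)) + 33)*W(3, -10) = ((-3/4 + (1/4)*1) + 33)*(3*(-10)) = ((-3/4 + 1/4) + 33)*(-30) = (-1/2 + 33)*(-30) = (65/2)*(-30) = -975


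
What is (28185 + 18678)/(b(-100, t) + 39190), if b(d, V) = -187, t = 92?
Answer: 15621/13001 ≈ 1.2015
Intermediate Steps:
(28185 + 18678)/(b(-100, t) + 39190) = (28185 + 18678)/(-187 + 39190) = 46863/39003 = 46863*(1/39003) = 15621/13001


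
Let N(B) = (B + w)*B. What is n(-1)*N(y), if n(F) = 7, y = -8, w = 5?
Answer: 168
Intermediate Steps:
N(B) = B*(5 + B) (N(B) = (B + 5)*B = (5 + B)*B = B*(5 + B))
n(-1)*N(y) = 7*(-8*(5 - 8)) = 7*(-8*(-3)) = 7*24 = 168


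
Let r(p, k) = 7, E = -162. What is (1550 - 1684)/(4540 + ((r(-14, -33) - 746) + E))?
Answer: -134/3639 ≈ -0.036823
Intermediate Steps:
(1550 - 1684)/(4540 + ((r(-14, -33) - 746) + E)) = (1550 - 1684)/(4540 + ((7 - 746) - 162)) = -134/(4540 + (-739 - 162)) = -134/(4540 - 901) = -134/3639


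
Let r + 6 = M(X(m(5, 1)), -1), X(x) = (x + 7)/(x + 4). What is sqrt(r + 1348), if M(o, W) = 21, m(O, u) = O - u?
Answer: sqrt(1363) ≈ 36.919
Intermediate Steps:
X(x) = (7 + x)/(4 + x)
r = 15 (r = -6 + 21 = 15)
sqrt(r + 1348) = sqrt(15 + 1348) = sqrt(1363)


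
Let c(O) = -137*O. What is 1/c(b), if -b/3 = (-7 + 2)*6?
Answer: -1/12330 ≈ -8.1103e-5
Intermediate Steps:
b = 90 (b = -3*(-7 + 2)*6 = -(-15)*6 = -3*(-30) = 90)
1/c(b) = 1/(-137*90) = 1/(-12330) = -1/12330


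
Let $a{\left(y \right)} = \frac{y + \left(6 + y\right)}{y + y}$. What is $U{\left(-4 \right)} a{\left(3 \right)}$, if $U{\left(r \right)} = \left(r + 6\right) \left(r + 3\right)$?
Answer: $-4$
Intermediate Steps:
$U{\left(r \right)} = \left(3 + r\right) \left(6 + r\right)$ ($U{\left(r \right)} = \left(6 + r\right) \left(3 + r\right) = \left(3 + r\right) \left(6 + r\right)$)
$a{\left(y \right)} = \frac{6 + 2 y}{2 y}$
$U{\left(-4 \right)} a{\left(3 \right)} = \left(18 + \left(-4\right)^{2} + 9 \left(-4\right)\right) \frac{3 + 3}{3} = \left(18 + 16 - 36\right) \frac{1}{3} \cdot 6 = \left(-2\right) 2 = -4$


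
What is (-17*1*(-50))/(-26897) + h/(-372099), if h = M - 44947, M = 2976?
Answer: 1329967/16380273 ≈ 0.081193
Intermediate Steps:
h = -41971 (h = 2976 - 44947 = -41971)
(-17*1*(-50))/(-26897) + h/(-372099) = (-17*1*(-50))/(-26897) - 41971/(-372099) = -17*(-50)*(-1/26897) - 41971*(-1/372099) = 850*(-1/26897) + 893/7917 = -850/26897 + 893/7917 = 1329967/16380273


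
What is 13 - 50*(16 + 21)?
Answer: -1837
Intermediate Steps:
13 - 50*(16 + 21) = 13 - 50*37 = 13 - 1850 = -1837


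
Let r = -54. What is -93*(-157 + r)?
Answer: 19623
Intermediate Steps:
-93*(-157 + r) = -93*(-157 - 54) = -93*(-211) = 19623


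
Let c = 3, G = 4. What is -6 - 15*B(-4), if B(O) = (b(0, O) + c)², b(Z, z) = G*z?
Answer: -2541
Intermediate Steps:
b(Z, z) = 4*z
B(O) = (3 + 4*O)² (B(O) = (4*O + 3)² = (3 + 4*O)²)
-6 - 15*B(-4) = -6 - 15*(3 + 4*(-4))² = -6 - 15*(3 - 16)² = -6 - 15*(-13)² = -6 - 15*169 = -6 - 2535 = -2541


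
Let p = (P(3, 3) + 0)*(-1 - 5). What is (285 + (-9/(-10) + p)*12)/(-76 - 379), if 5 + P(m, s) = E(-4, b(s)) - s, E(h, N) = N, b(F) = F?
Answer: -3279/2275 ≈ -1.4413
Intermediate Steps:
P(m, s) = -5 (P(m, s) = -5 + (s - s) = -5 + 0 = -5)
p = 30 (p = (-5 + 0)*(-1 - 5) = -5*(-6) = 30)
(285 + (-9/(-10) + p)*12)/(-76 - 379) = (285 + (-9/(-10) + 30)*12)/(-76 - 379) = (285 + (-9*(-1/10) + 30)*12)/(-455) = (285 + (9/10 + 30)*12)*(-1/455) = (285 + (309/10)*12)*(-1/455) = (285 + 1854/5)*(-1/455) = (3279/5)*(-1/455) = -3279/2275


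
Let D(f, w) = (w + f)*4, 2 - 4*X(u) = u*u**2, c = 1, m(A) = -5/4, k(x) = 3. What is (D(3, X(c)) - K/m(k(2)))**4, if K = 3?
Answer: 35153041/625 ≈ 56245.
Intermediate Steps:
m(A) = -5/4 (m(A) = -5*1/4 = -5/4)
X(u) = 1/2 - u**3/4 (X(u) = 1/2 - u*u**2/4 = 1/2 - u**3/4)
D(f, w) = 4*f + 4*w (D(f, w) = (f + w)*4 = 4*f + 4*w)
(D(3, X(c)) - K/m(k(2)))**4 = ((4*3 + 4*(1/2 - 1/4*1**3)) - 3/(-5/4))**4 = ((12 + 4*(1/2 - 1/4*1)) - 3*(-4)/5)**4 = ((12 + 4*(1/2 - 1/4)) - 1*(-12/5))**4 = ((12 + 4*(1/4)) + 12/5)**4 = ((12 + 1) + 12/5)**4 = (13 + 12/5)**4 = (77/5)**4 = 35153041/625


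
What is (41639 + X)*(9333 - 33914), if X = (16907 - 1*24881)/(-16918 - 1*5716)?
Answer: -11583367311550/11317 ≈ -1.0235e+9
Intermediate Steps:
X = 3987/11317 (X = (16907 - 24881)/(-16918 - 5716) = -7974/(-22634) = -7974*(-1/22634) = 3987/11317 ≈ 0.35230)
(41639 + X)*(9333 - 33914) = (41639 + 3987/11317)*(9333 - 33914) = (471232550/11317)*(-24581) = -11583367311550/11317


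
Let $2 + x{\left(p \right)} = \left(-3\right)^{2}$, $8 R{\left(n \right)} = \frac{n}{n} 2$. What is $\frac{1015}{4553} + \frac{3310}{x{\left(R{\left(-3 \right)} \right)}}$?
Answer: $\frac{519915}{1099} \approx 473.08$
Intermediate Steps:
$R{\left(n \right)} = \frac{1}{4}$ ($R{\left(n \right)} = \frac{\frac{n}{n} 2}{8} = \frac{1 \cdot 2}{8} = \frac{1}{8} \cdot 2 = \frac{1}{4}$)
$x{\left(p \right)} = 7$ ($x{\left(p \right)} = -2 + \left(-3\right)^{2} = -2 + 9 = 7$)
$\frac{1015}{4553} + \frac{3310}{x{\left(R{\left(-3 \right)} \right)}} = \frac{1015}{4553} + \frac{3310}{7} = 1015 \cdot \frac{1}{4553} + 3310 \cdot \frac{1}{7} = \frac{35}{157} + \frac{3310}{7} = \frac{519915}{1099}$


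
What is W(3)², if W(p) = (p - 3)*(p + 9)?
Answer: 0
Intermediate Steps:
W(p) = (-3 + p)*(9 + p)
W(3)² = (-27 + 3² + 6*3)² = (-27 + 9 + 18)² = 0² = 0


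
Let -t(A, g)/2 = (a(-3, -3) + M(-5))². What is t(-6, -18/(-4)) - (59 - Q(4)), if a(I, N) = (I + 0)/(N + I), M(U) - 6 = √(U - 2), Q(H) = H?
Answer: -251/2 - 26*I*√7 ≈ -125.5 - 68.79*I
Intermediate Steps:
M(U) = 6 + √(-2 + U) (M(U) = 6 + √(U - 2) = 6 + √(-2 + U))
a(I, N) = I/(I + N)
t(A, g) = -2*(13/2 + I*√7)² (t(A, g) = -2*(-3/(-3 - 3) + (6 + √(-2 - 5)))² = -2*(-3/(-6) + (6 + √(-7)))² = -2*(-3*(-⅙) + (6 + I*√7))² = -2*(½ + (6 + I*√7))² = -2*(13/2 + I*√7)²)
t(-6, -18/(-4)) - (59 - Q(4)) = (-141/2 - 26*I*√7) - (59 - 1*4) = (-141/2 - 26*I*√7) - (59 - 4) = (-141/2 - 26*I*√7) - 1*55 = (-141/2 - 26*I*√7) - 55 = -251/2 - 26*I*√7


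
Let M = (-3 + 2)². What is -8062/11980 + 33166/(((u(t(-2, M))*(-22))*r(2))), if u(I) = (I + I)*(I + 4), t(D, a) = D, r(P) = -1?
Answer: -49843449/263560 ≈ -189.12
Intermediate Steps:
M = 1 (M = (-1)² = 1)
u(I) = 2*I*(4 + I) (u(I) = (2*I)*(4 + I) = 2*I*(4 + I))
-8062/11980 + 33166/(((u(t(-2, M))*(-22))*r(2))) = -8062/11980 + 33166/((((2*(-2)*(4 - 2))*(-22))*(-1))) = -8062*1/11980 + 33166/((((2*(-2)*2)*(-22))*(-1))) = -4031/5990 + 33166/((-8*(-22)*(-1))) = -4031/5990 + 33166/((176*(-1))) = -4031/5990 + 33166/(-176) = -4031/5990 + 33166*(-1/176) = -4031/5990 - 16583/88 = -49843449/263560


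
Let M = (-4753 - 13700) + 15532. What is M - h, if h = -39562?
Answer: 36641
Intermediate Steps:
M = -2921 (M = -18453 + 15532 = -2921)
M - h = -2921 - 1*(-39562) = -2921 + 39562 = 36641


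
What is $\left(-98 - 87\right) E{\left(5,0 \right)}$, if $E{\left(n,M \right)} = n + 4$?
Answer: $-1665$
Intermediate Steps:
$E{\left(n,M \right)} = 4 + n$
$\left(-98 - 87\right) E{\left(5,0 \right)} = \left(-98 - 87\right) \left(4 + 5\right) = \left(-185\right) 9 = -1665$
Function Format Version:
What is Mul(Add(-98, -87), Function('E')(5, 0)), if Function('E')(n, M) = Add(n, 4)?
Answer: -1665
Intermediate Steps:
Function('E')(n, M) = Add(4, n)
Mul(Add(-98, -87), Function('E')(5, 0)) = Mul(Add(-98, -87), Add(4, 5)) = Mul(-185, 9) = -1665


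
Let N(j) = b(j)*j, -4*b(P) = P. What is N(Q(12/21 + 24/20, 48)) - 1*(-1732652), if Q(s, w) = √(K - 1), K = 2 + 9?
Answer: 3465299/2 ≈ 1.7327e+6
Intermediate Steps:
K = 11
b(P) = -P/4
Q(s, w) = √10 (Q(s, w) = √(11 - 1) = √10)
N(j) = -j²/4 (N(j) = (-j/4)*j = -j²/4)
N(Q(12/21 + 24/20, 48)) - 1*(-1732652) = -(√10)²/4 - 1*(-1732652) = -¼*10 + 1732652 = -5/2 + 1732652 = 3465299/2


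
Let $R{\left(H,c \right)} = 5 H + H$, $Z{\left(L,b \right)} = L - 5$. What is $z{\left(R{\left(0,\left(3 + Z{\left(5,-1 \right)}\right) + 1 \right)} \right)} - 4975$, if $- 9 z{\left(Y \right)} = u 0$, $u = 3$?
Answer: $-4975$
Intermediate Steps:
$Z{\left(L,b \right)} = -5 + L$ ($Z{\left(L,b \right)} = L - 5 = -5 + L$)
$R{\left(H,c \right)} = 6 H$
$z{\left(Y \right)} = 0$ ($z{\left(Y \right)} = - \frac{3 \cdot 0}{9} = \left(- \frac{1}{9}\right) 0 = 0$)
$z{\left(R{\left(0,\left(3 + Z{\left(5,-1 \right)}\right) + 1 \right)} \right)} - 4975 = 0 - 4975 = -4975$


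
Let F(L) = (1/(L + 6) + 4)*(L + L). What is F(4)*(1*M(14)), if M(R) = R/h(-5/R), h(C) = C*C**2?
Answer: -6300224/625 ≈ -10080.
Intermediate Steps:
h(C) = C**3
M(R) = -R**4/125 (M(R) = R/((-5/R)**3) = R/((-125/R**3)) = R*(-R**3/125) = -R**4/125)
F(L) = 2*L*(4 + 1/(6 + L)) (F(L) = (1/(6 + L) + 4)*(2*L) = (4 + 1/(6 + L))*(2*L) = 2*L*(4 + 1/(6 + L)))
F(4)*(1*M(14)) = (2*4*(25 + 4*4)/(6 + 4))*(1*(-1/125*14**4)) = (2*4*(25 + 16)/10)*(1*(-1/125*38416)) = (2*4*(1/10)*41)*(1*(-38416/125)) = (164/5)*(-38416/125) = -6300224/625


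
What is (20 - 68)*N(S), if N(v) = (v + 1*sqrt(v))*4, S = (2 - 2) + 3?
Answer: -576 - 192*sqrt(3) ≈ -908.55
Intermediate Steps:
S = 3 (S = 0 + 3 = 3)
N(v) = 4*v + 4*sqrt(v) (N(v) = (v + sqrt(v))*4 = 4*v + 4*sqrt(v))
(20 - 68)*N(S) = (20 - 68)*(4*3 + 4*sqrt(3)) = -48*(12 + 4*sqrt(3)) = -576 - 192*sqrt(3)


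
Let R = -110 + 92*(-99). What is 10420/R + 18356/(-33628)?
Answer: -64951171/38747863 ≈ -1.6763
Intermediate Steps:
R = -9218 (R = -110 - 9108 = -9218)
10420/R + 18356/(-33628) = 10420/(-9218) + 18356/(-33628) = 10420*(-1/9218) + 18356*(-1/33628) = -5210/4609 - 4589/8407 = -64951171/38747863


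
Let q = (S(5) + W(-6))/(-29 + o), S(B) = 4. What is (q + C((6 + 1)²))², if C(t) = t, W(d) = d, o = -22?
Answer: 6255001/2601 ≈ 2404.8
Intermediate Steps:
q = 2/51 (q = (4 - 6)/(-29 - 22) = -2/(-51) = -2*(-1/51) = 2/51 ≈ 0.039216)
(q + C((6 + 1)²))² = (2/51 + (6 + 1)²)² = (2/51 + 7²)² = (2/51 + 49)² = (2501/51)² = 6255001/2601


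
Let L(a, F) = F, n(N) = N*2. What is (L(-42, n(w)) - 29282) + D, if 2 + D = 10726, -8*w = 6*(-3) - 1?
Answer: -74213/4 ≈ -18553.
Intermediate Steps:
w = 19/8 (w = -(6*(-3) - 1)/8 = -(-18 - 1)/8 = -⅛*(-19) = 19/8 ≈ 2.3750)
D = 10724 (D = -2 + 10726 = 10724)
n(N) = 2*N
(L(-42, n(w)) - 29282) + D = (2*(19/8) - 29282) + 10724 = (19/4 - 29282) + 10724 = -117109/4 + 10724 = -74213/4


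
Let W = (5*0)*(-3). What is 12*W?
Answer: 0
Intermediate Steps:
W = 0 (W = 0*(-3) = 0)
12*W = 12*0 = 0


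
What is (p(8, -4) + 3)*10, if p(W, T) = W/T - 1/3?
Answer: 20/3 ≈ 6.6667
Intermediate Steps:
p(W, T) = -⅓ + W/T (p(W, T) = W/T - 1*⅓ = W/T - ⅓ = -⅓ + W/T)
(p(8, -4) + 3)*10 = ((8 - ⅓*(-4))/(-4) + 3)*10 = (-(8 + 4/3)/4 + 3)*10 = (-¼*28/3 + 3)*10 = (-7/3 + 3)*10 = (⅔)*10 = 20/3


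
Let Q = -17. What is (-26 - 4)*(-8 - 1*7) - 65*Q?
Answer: 1555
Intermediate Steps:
(-26 - 4)*(-8 - 1*7) - 65*Q = (-26 - 4)*(-8 - 1*7) - 65*(-17) = -30*(-8 - 7) + 1105 = -30*(-15) + 1105 = 450 + 1105 = 1555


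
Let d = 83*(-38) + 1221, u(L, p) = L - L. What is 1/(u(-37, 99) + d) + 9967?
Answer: 19266210/1933 ≈ 9967.0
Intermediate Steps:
u(L, p) = 0
d = -1933 (d = -3154 + 1221 = -1933)
1/(u(-37, 99) + d) + 9967 = 1/(0 - 1933) + 9967 = 1/(-1933) + 9967 = -1/1933 + 9967 = 19266210/1933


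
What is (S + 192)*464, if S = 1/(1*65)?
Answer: 5791184/65 ≈ 89095.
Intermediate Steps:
S = 1/65 ≈ 0.015385
(S + 192)*464 = (1/65 + 192)*464 = (12481/65)*464 = 5791184/65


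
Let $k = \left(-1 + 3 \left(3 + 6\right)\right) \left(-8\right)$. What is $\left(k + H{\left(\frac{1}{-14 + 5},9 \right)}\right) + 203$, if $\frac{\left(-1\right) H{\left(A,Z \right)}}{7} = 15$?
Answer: $-110$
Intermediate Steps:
$H{\left(A,Z \right)} = -105$ ($H{\left(A,Z \right)} = \left(-7\right) 15 = -105$)
$k = -208$ ($k = \left(-1 + 3 \cdot 9\right) \left(-8\right) = \left(-1 + 27\right) \left(-8\right) = 26 \left(-8\right) = -208$)
$\left(k + H{\left(\frac{1}{-14 + 5},9 \right)}\right) + 203 = \left(-208 - 105\right) + 203 = -313 + 203 = -110$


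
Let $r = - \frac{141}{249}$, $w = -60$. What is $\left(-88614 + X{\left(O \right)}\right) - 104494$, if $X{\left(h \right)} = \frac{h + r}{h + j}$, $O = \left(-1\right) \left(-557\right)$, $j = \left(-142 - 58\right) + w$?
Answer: $- \frac{4760259124}{24651} \approx -1.9311 \cdot 10^{5}$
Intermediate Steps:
$j = -260$ ($j = \left(-142 - 58\right) - 60 = -200 - 60 = -260$)
$O = 557$
$r = - \frac{47}{83}$ ($r = \left(-141\right) \frac{1}{249} = - \frac{47}{83} \approx -0.56627$)
$X{\left(h \right)} = \frac{- \frac{47}{83} + h}{-260 + h}$ ($X{\left(h \right)} = \frac{h - \frac{47}{83}}{h - 260} = \frac{- \frac{47}{83} + h}{-260 + h}$)
$\left(-88614 + X{\left(O \right)}\right) - 104494 = \left(-88614 + \frac{- \frac{47}{83} + 557}{-260 + 557}\right) - 104494 = \left(-88614 + \frac{1}{297} \cdot \frac{46184}{83}\right) - 104494 = \left(-88614 + \frac{46184}{24651}\right) - 104494 = - \frac{2184377530}{24651} - 104494 = - \frac{4760259124}{24651}$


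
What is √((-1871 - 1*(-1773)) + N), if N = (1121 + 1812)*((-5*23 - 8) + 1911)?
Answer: √5244106 ≈ 2290.0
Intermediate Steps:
N = 5244204 (N = 2933*((-115 - 8) + 1911) = 2933*(-123 + 1911) = 2933*1788 = 5244204)
√((-1871 - 1*(-1773)) + N) = √((-1871 - 1*(-1773)) + 5244204) = √((-1871 + 1773) + 5244204) = √(-98 + 5244204) = √5244106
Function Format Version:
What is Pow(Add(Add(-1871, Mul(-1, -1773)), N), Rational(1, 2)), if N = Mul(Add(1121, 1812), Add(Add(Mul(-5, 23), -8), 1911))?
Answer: Pow(5244106, Rational(1, 2)) ≈ 2290.0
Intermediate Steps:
N = 5244204 (N = Mul(2933, Add(Add(-115, -8), 1911)) = Mul(2933, Add(-123, 1911)) = Mul(2933, 1788) = 5244204)
Pow(Add(Add(-1871, Mul(-1, -1773)), N), Rational(1, 2)) = Pow(Add(Add(-1871, Mul(-1, -1773)), 5244204), Rational(1, 2)) = Pow(Add(Add(-1871, 1773), 5244204), Rational(1, 2)) = Pow(Add(-98, 5244204), Rational(1, 2)) = Pow(5244106, Rational(1, 2))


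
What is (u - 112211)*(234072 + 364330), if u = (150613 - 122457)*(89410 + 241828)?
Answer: 5580831642782634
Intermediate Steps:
u = 9326337128 (u = 28156*331238 = 9326337128)
(u - 112211)*(234072 + 364330) = (9326337128 - 112211)*(234072 + 364330) = 9326224917*598402 = 5580831642782634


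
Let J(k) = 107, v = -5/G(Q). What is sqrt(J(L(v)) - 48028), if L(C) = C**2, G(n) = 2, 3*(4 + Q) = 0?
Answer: I*sqrt(47921) ≈ 218.91*I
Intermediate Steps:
Q = -4 (Q = -4 + (1/3)*0 = -4 + 0 = -4)
v = -5/2 ≈ -2.5000
sqrt(J(L(v)) - 48028) = sqrt(107 - 48028) = sqrt(-47921) = I*sqrt(47921)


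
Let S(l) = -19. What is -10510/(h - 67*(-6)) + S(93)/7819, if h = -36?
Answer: -41092322/1430877 ≈ -28.718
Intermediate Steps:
-10510/(h - 67*(-6)) + S(93)/7819 = -10510/(-36 - 67*(-6)) - 19/7819 = -10510/(-36 + 402) - 19*1/7819 = -10510/366 - 19/7819 = -10510*1/366 - 19/7819 = -5255/183 - 19/7819 = -41092322/1430877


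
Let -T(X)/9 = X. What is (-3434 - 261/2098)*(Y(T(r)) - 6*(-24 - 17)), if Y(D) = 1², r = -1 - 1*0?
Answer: -1779583871/2098 ≈ -8.4823e+5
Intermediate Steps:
r = -1 (r = -1 + 0 = -1)
T(X) = -9*X
Y(D) = 1
(-3434 - 261/2098)*(Y(T(r)) - 6*(-24 - 17)) = (-3434 - 261/2098)*(1 - 6*(-24 - 17)) = (-3434 - 261*1/2098)*(1 - 6*(-41)) = (-3434 - 261/2098)*(1 + 246) = -7204793/2098*247 = -1779583871/2098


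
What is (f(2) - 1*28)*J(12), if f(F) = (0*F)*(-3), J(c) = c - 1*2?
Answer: -280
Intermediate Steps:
J(c) = -2 + c (J(c) = c - 2 = -2 + c)
f(F) = 0 (f(F) = 0*(-3) = 0)
(f(2) - 1*28)*J(12) = (0 - 1*28)*(-2 + 12) = (0 - 28)*10 = -28*10 = -280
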